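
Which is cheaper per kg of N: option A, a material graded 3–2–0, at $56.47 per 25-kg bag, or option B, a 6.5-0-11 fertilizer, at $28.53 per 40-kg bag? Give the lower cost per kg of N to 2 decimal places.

$10.97 per kg N (option B)

option A: N per bag = 25 × 3% = 0.75 kg; cost = 56.47 / 0.75 = $75.2933/kg N.
option B: N per bag = 40 × 6.5% = 2.6 kg; cost = 28.53 / 2.6 = $10.9731/kg N.
option B is cheaper.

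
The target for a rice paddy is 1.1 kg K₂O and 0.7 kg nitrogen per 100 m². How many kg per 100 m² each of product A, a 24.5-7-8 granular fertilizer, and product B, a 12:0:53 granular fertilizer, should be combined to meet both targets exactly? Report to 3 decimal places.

Per-100 m² balance (a = product A, b = product B):
K₂O: 0.08·a + 0.53·b = 1.1
N: 0.245·a + 0.12·b = 0.7
Eliminate b: (row1) − 0.53/0.12·(row2) → -1.00208·a = -1.99167, so a = 1.98753.
Then b = (0.7 − 0.245·1.98753) / 0.12 = 1.77547.

1.988 kg product A, 1.775 kg product B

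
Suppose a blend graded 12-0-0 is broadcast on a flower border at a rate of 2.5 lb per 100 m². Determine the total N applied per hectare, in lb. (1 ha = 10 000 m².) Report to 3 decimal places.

30.000 lb N per hectare

nitrogen per 100 m² = 2.5 × 12% = 0.3 lb.
Convert to per hectare: 0.3 × 100 = 30 lb.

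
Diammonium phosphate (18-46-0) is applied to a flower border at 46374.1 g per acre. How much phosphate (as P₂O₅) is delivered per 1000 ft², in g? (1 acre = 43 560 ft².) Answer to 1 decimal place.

489.7 g P₂O₅ per thousand sq ft

P₂O₅ per acre = 46374.1 × 46% = 21332.1 g.
Convert to per 1000 ft²: 21332.1 × 0.0229568 = 489.717 g.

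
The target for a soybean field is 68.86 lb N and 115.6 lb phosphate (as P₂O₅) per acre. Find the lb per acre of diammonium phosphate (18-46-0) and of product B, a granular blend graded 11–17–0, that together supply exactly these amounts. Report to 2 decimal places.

50.49 lb diammonium phosphate, 543.38 lb product B

Per-acre balance (a = diammonium phosphate, b = product B):
N: 0.18·a + 0.11·b = 68.86
P₂O₅: 0.46·a + 0.17·b = 115.6
Eliminate a: (row1) − 0.18/0.46·(row2) → 0.0434783·b = 23.6252, so b = 543.38.
Back-substitute: a = (68.86 − 0.11·543.38) / 0.18 = 50.49.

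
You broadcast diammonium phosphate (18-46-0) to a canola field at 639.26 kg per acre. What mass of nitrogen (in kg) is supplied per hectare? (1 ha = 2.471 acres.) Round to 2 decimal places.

284.33 kg N per hectare

nitrogen per acre = 639.26 × 18% = 115.067 kg.
Convert to per hectare: 115.067 × 2.471 = 284.3301 kg.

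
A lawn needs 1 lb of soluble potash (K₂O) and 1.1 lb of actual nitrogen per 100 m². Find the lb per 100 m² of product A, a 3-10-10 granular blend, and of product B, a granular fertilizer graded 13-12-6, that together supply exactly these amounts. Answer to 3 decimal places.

Per-100 m² balance (a = product A, b = product B):
K₂O: 0.1·a + 0.06·b = 1
N: 0.03·a + 0.13·b = 1.1
Solving simultaneously: a = 5.71429, b = 7.14286.

5.714 lb product A, 7.143 lb product B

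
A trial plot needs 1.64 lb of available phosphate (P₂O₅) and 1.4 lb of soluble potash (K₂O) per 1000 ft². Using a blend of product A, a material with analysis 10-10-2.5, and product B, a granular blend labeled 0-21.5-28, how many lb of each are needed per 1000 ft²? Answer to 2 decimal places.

Per-1000 ft² balance (a = product A, b = product B):
P₂O₅: 0.1·a + 0.215·b = 1.64
K₂O: 0.025·a + 0.28·b = 1.4
From row1: a = (1.64 − 0.215·b) / 0.1.
Into row2: 0.025·(1.64 − 0.215·b)/0.1 + 0.28·b = 1.4 → b = 4.37569, a = 6.99227.

6.99 lb product A, 4.38 lb product B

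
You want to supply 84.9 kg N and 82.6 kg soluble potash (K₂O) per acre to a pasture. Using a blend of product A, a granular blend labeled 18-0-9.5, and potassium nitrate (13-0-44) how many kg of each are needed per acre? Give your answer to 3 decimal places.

398.175 kg product A, 101.758 kg potassium nitrate

With a, b = kg per acre of product A and potassium nitrate:
N: 0.18·a + 0.13·b = 84.9
K₂O: 0.095·a + 0.44·b = 82.6
Eliminate b: (row1) − 0.13/0.44·(row2) → 0.151932·a = 60.4955, so a = 398.17502.
Then b = (82.6 − 0.095·398.17502) / 0.44 = 101.7577.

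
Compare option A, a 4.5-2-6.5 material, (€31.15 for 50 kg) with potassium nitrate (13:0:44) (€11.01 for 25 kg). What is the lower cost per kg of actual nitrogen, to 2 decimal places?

€3.39 per kg N (potassium nitrate)

option A: N per bag = 50 × 4.5% = 2.25 kg; cost = 31.15 / 2.25 = €13.8444/kg N.
potassium nitrate: N per bag = 25 × 13% = 3.25 kg; cost = 11.01 / 3.25 = €3.3877/kg N.
potassium nitrate is cheaper.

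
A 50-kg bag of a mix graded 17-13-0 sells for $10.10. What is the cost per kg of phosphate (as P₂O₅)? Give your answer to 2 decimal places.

$1.55 per kg P₂O₅

P₂O₅ in bag = 50 × 13% = 6.5 kg.
Cost per kg P₂O₅ = $10.10 / 6.5 = $1.5538.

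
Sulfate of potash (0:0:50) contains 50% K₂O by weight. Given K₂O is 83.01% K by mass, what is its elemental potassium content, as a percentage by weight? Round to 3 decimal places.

%K = 50 × 0.8301 = 41.505%.

41.505% K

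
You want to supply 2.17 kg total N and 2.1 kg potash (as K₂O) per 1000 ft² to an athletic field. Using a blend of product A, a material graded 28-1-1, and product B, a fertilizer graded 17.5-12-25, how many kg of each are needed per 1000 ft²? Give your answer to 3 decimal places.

With a, b = kg per 1000 ft² of product A and product B:
N: 0.28·a + 0.175·b = 2.17
K₂O: 0.01·a + 0.25·b = 2.1
Eliminate a: (row1) − 0.28/0.01·(row2) → -6.825·b = -56.63, so b = 8.29744.
Back-substitute: a = (2.17 − 0.175·8.29744) / 0.28 = 2.5641.

2.564 kg product A, 8.297 kg product B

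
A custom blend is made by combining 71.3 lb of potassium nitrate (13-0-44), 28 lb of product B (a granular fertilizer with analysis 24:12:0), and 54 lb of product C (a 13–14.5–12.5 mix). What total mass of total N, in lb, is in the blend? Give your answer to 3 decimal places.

N mass = 13%×71.3 + 24%×28 + 13%×54 = 23.009 lb.

23.009 lb N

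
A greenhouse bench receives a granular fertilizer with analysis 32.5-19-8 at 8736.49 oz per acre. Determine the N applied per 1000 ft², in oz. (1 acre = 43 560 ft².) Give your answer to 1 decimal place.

nitrogen per acre = 8736.49 × 32.5% = 2839.36 oz.
Convert to per 1000 ft²: 2839.36 × 0.0229568 = 65.1827 oz.

65.2 oz N per thousand sq ft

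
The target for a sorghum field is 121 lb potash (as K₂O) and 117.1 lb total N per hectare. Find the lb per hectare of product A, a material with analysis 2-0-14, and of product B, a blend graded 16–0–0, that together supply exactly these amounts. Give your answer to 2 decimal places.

864.29 lb product A, 623.84 lb product B

Let a = lb of product A, b = lb of product B (per hectare).
K₂O: 0.14·a + 0·b = 121
N: 0.02·a + 0.16·b = 117.1
Solving simultaneously: a = 864.286, b = 623.839.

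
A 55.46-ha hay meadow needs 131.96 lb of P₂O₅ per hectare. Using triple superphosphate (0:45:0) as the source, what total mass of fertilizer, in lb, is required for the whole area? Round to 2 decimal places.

Product per hectare = 131.96 / 45% = 293.244 lb.
Total product = 293.244 × 55.46 = 16263.337 lb.

16263.34 lb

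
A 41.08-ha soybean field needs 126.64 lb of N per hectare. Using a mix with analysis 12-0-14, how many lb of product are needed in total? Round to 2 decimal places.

Product per hectare = 126.64 / 12% = 1055.33 lb.
Total product = 1055.33 × 41.08 = 43353.093 lb.

43353.09 lb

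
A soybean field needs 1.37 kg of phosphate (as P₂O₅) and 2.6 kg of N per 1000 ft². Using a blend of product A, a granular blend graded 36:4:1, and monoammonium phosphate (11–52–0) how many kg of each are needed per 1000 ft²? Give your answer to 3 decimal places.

6.572 kg product A, 2.129 kg monoammonium phosphate

With a, b = kg per 1000 ft² of product A and monoammonium phosphate:
P₂O₅: 0.04·a + 0.52·b = 1.37
N: 0.36·a + 0.11·b = 2.6
Solving simultaneously: a = 6.57166, b = 2.1291.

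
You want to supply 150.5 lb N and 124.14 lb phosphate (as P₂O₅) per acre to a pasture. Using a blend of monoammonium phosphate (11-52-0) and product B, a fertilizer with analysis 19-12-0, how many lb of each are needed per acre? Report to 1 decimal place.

Per-acre balance (a = monoammonium phosphate, b = product B):
N: 0.11·a + 0.19·b = 150.5
P₂O₅: 0.52·a + 0.12·b = 124.14
From row1: a = (150.5 − 0.19·b) / 0.11.
Into row2: 0.52·(150.5 − 0.19·b)/0.11 + 0.12·b = 124.14 → b = 754.727, a = 64.5631.

64.6 lb monoammonium phosphate, 754.7 lb product B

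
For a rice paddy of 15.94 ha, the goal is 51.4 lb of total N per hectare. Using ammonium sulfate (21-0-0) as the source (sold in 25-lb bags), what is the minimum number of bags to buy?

Product per hectare = 51.4 / 21% = 244.762 lb.
Total product = 244.762 × 15.94 = 3901.5 lb.
Bags = ⌈3901.5 / 25⌉ = 157.

157 bags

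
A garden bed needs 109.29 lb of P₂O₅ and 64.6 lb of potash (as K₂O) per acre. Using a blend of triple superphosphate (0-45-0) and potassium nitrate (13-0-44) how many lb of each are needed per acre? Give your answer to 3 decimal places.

242.867 lb triple superphosphate, 146.818 lb potassium nitrate

Per-acre balance (a = triple superphosphate, b = potassium nitrate):
P₂O₅: 0.45·a + 0·b = 109.29
K₂O: 0·a + 0.44·b = 64.6
Solving simultaneously: a = 242.8667, b = 146.8182.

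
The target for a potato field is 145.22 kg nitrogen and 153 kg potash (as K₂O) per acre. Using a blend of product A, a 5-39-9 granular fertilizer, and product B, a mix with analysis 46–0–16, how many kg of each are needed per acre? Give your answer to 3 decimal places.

1411.521 kg product A, 162.269 kg product B

With a, b = kg per acre of product A and product B:
N: 0.05·a + 0.46·b = 145.22
K₂O: 0.09·a + 0.16·b = 153
Eliminate a: (row1) − 0.05/0.09·(row2) → 0.371111·b = 60.22, so b = 162.26946.
Back-substitute: a = (145.22 − 0.46·162.26946) / 0.05 = 1411.52096.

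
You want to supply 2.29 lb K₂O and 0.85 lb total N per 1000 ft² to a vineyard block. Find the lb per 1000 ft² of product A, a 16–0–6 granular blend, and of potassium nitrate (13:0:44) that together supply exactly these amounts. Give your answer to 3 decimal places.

With a, b = lb per 1000 ft² of product A and potassium nitrate:
K₂O: 0.06·a + 0.44·b = 2.29
N: 0.16·a + 0.13·b = 0.85
Solving simultaneously: a = 1.21885, b = 5.03834.

1.219 lb product A, 5.038 lb potassium nitrate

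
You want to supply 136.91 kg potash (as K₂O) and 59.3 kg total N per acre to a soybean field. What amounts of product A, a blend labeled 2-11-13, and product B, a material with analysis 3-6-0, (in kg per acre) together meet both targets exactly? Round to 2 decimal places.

1053.15 kg product A, 1274.56 kg product B

With a, b = kg per acre of product A and product B:
K₂O: 0.13·a + 0·b = 136.91
N: 0.02·a + 0.03·b = 59.3
Solving simultaneously: a = 1053.154, b = 1274.564.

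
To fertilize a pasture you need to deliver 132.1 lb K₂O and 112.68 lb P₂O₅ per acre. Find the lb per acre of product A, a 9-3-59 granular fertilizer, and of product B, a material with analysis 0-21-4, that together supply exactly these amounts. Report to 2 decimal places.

Let a = lb of product A, b = lb of product B (per acre).
K₂O: 0.59·a + 0.04·b = 132.1
P₂O₅: 0.03·a + 0.21·b = 112.68
Eliminate b: (row1) − 0.04/0.21·(row2) → 0.584286·a = 110.637, so a = 189.3545.
Then b = (112.68 − 0.03·189.3545) / 0.21 = 509.521.

189.35 lb product A, 509.52 lb product B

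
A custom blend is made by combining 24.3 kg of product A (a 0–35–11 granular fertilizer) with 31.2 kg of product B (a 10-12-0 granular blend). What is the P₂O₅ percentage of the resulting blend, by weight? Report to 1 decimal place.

Total mass = 24.3 + 31.2 = 55.5 kg.
P₂O₅ mass = 35%×24.3 + 12%×31.2 = 12.249 kg.
% P₂O₅ = 12.249 / 55.5 = 22.0703%.

22.1% P₂O₅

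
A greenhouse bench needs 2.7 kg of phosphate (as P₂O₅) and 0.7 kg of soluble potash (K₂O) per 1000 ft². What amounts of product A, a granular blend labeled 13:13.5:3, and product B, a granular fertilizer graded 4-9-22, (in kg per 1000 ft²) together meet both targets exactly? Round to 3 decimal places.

19.667 kg product A, 0.500 kg product B

Per-1000 ft² balance (a = product A, b = product B):
P₂O₅: 0.135·a + 0.09·b = 2.7
K₂O: 0.03·a + 0.22·b = 0.7
Eliminate a: (row1) − 0.135/0.03·(row2) → -0.9·b = -0.45, so b = 0.5.
Back-substitute: a = (2.7 − 0.09·0.5) / 0.135 = 19.6667.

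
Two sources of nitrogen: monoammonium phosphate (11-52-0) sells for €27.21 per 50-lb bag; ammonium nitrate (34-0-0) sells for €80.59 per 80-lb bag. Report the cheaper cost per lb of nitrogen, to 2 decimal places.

€2.96 per lb N (ammonium nitrate)

monoammonium phosphate: N per bag = 50 × 11% = 5.5 lb; cost = 27.21 / 5.5 = €4.9473/lb N.
ammonium nitrate: N per bag = 80 × 34% = 27.2 lb; cost = 80.59 / 27.2 = €2.9629/lb N.
ammonium nitrate is cheaper.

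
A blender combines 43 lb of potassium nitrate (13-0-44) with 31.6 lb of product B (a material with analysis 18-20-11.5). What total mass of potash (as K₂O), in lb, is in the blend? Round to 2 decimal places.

K₂O mass = 44%×43 + 11.5%×31.6 = 22.554 lb.

22.55 lb K₂O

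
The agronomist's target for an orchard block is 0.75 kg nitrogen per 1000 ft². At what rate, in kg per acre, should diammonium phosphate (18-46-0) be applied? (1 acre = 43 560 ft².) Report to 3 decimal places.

181.500 kg of product per acre

Product per 1000 ft² = 0.75 / 18% = 4.16667 kg.
Convert to per acre: 4.16667 × 43.56 = 181.5 kg.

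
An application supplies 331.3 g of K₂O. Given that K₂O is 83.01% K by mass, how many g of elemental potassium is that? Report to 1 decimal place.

275.0 g K

K = 331.3 × 0.8301 = 275.012 g.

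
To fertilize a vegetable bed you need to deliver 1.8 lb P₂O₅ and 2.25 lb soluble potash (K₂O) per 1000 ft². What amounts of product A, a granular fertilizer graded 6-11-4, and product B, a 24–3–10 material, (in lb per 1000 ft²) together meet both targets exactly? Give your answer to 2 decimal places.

11.48 lb product A, 17.91 lb product B

Let a = lb of product A, b = lb of product B (per 1000 ft²).
P₂O₅: 0.11·a + 0.03·b = 1.8
K₂O: 0.04·a + 0.1·b = 2.25
Eliminate a: (row1) − 0.11/0.04·(row2) → -0.245·b = -4.3875, so b = 17.9082.
Back-substitute: a = (1.8 − 0.03·17.9082) / 0.11 = 11.4796.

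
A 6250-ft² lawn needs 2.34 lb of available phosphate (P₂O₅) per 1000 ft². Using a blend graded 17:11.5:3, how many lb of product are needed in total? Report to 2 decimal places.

Product per 1000 ft² = 2.34 / 11.5% = 20.3478 lb.
Total product = 20.3478 × 6250 / 1000 = 127.174 lb.

127.17 lb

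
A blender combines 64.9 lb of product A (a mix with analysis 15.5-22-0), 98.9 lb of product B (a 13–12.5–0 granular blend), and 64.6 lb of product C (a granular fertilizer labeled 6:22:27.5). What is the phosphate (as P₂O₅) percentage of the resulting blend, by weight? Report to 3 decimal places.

Total mass = 64.9 + 98.9 + 64.6 = 228.4 lb.
P₂O₅ mass = 22%×64.9 + 12.5%×98.9 + 22%×64.6 = 40.8525 lb.
% P₂O₅ = 40.8525 / 228.4 = 17.8864%.

17.886% P₂O₅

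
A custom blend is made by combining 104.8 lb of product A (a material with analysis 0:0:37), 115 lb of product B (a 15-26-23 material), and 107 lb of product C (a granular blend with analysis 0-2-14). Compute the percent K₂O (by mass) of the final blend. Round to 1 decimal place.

24.5% K₂O

Total mass = 104.8 + 115 + 107 = 326.8 lb.
K₂O mass = 37%×104.8 + 23%×115 + 14%×107 = 80.206 lb.
% K₂O = 80.206 / 326.8 = 24.5428%.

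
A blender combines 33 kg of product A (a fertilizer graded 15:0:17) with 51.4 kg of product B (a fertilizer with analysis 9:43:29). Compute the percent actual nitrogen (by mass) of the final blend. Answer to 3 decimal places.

Total mass = 33 + 51.4 = 84.4 kg.
N mass = 15%×33 + 9%×51.4 = 9.576 kg.
% N = 9.576 / 84.4 = 11.34597%.

11.346% N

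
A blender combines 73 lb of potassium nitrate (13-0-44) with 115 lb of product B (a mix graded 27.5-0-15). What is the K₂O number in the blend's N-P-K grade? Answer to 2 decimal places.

26.26% K₂O

Total mass = 73 + 115 = 188 lb.
K₂O mass = 44%×73 + 15%×115 = 49.37 lb.
% K₂O = 49.37 / 188 = 26.2606%.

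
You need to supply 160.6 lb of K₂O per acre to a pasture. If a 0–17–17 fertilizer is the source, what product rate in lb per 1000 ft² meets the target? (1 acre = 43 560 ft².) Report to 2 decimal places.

Product per acre = 160.6 / 17% = 944.706 lb.
Convert to per 1000 ft²: 944.706 × 0.0229568 = 21.6875 lb.

21.69 lb of product per thousand sq ft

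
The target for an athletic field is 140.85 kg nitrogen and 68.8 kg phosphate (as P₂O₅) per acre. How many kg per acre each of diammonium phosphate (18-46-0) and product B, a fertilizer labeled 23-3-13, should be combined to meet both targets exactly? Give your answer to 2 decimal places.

Let a = kg of diammonium phosphate, b = kg of product B (per acre).
N: 0.18·a + 0.23·b = 140.85
P₂O₅: 0.46·a + 0.03·b = 68.8
From row1: a = (140.85 − 0.23·b) / 0.18.
Into row2: 0.46·(140.85 − 0.23·b)/0.18 + 0.03·b = 68.8 → b = 521.982, a = 115.523.

115.52 kg diammonium phosphate, 521.98 kg product B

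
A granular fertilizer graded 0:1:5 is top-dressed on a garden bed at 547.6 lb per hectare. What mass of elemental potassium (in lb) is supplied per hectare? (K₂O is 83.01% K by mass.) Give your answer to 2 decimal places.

K₂O per hectare = 547.6 × 5% = 27.38 lb.
Elemental K = 27.38 × 0.8301 = 22.7281 lb per hectare.

22.73 lb K per hectare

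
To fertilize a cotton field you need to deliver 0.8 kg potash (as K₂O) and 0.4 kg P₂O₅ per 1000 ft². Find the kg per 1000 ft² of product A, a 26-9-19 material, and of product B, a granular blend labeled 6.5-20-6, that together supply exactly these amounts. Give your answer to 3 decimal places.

Let a = kg of product A, b = kg of product B (per 1000 ft²).
K₂O: 0.19·a + 0.06·b = 0.8
P₂O₅: 0.09·a + 0.2·b = 0.4
Eliminate b: (row1) − 0.06/0.2·(row2) → 0.163·a = 0.68, so a = 4.17178.
Then b = (0.4 − 0.09·4.17178) / 0.2 = 0.122699.

4.172 kg product A, 0.123 kg product B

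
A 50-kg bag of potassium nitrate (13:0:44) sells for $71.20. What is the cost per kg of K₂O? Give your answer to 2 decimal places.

$3.24 per kg K₂O

K₂O in bag = 50 × 44% = 22 kg.
Cost per kg K₂O = $71.20 / 22 = $3.2364.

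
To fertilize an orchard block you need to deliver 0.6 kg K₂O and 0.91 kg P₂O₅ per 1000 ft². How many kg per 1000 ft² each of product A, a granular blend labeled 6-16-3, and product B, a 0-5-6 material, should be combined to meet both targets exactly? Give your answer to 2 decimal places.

With a, b = kg per 1000 ft² of product A and product B:
K₂O: 0.03·a + 0.06·b = 0.6
P₂O₅: 0.16·a + 0.05·b = 0.91
Eliminate b: (row1) − 0.06/0.05·(row2) → -0.162·a = -0.492, so a = 3.03704.
Then b = (0.91 − 0.16·3.03704) / 0.05 = 8.48148.

3.04 kg product A, 8.48 kg product B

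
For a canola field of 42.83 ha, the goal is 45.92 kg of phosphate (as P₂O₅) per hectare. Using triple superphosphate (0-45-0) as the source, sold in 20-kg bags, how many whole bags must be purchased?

Product per hectare = 45.92 / 45% = 102.044 kg.
Total product = 102.044 × 42.83 = 4370.56 kg.
Bags = ⌈4370.56 / 20⌉ = 219.

219 bags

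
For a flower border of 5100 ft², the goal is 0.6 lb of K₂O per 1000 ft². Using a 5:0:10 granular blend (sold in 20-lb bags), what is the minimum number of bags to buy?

Product per 1000 ft² = 0.6 / 10% = 6 lb.
Total product = 6 × 5100 / 1000 = 30.6 lb.
Bags = ⌈30.6 / 20⌉ = 2.

2 bags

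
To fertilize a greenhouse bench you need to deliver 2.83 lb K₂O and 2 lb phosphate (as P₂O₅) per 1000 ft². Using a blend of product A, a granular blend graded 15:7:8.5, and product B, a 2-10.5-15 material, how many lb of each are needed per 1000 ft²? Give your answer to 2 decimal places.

1.81 lb product A, 17.84 lb product B

With a, b = lb per 1000 ft² of product A and product B:
K₂O: 0.085·a + 0.15·b = 2.83
P₂O₅: 0.07·a + 0.105·b = 2
From row1: a = (2.83 − 0.15·b) / 0.085.
Into row2: 0.07·(2.83 − 0.15·b)/0.085 + 0.105·b = 2 → b = 17.8413, a = 1.80952.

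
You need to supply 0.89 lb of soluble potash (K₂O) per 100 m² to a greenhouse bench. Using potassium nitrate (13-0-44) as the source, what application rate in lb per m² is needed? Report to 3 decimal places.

Product per 100 m² = 0.89 / 44% = 2.02273 lb.
Convert to per m²: 2.02273 × 0.01 = 0.0202273 lb.

0.020 lb of product per sq m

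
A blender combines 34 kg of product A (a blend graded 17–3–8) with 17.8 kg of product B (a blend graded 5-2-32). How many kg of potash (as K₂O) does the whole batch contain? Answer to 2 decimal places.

8.42 kg K₂O

K₂O mass = 8%×34 + 32%×17.8 = 8.416 kg.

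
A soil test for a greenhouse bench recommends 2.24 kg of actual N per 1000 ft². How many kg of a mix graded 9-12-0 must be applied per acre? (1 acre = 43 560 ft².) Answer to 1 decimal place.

1084.2 kg of product per acre

Product per 1000 ft² = 2.24 / 9% = 24.8889 kg.
Convert to per acre: 24.8889 × 43.56 = 1084.16 kg.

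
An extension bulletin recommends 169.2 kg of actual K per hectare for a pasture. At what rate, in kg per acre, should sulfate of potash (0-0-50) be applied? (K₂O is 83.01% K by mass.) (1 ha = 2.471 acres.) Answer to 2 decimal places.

164.98 kg of product per acre

As K₂O: 169.2 / 0.8301 = 203.831 kg per hectare.
Product per hectare = 203.831 / 50% = 407.662 kg.
Convert to per acre: 407.662 × 0.404694 = 164.978 kg.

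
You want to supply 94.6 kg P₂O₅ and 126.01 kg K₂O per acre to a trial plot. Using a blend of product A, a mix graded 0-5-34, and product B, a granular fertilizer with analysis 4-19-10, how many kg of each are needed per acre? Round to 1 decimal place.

Let a = kg of product A, b = kg of product B (per acre).
P₂O₅: 0.05·a + 0.19·b = 94.6
K₂O: 0.34·a + 0.1·b = 126.01
Eliminate b: (row1) − 0.19/0.1·(row2) → -0.596·a = -144.819, so a = 242.985.
Then b = (126.01 − 0.34·242.985) / 0.1 = 433.951.

243.0 kg product A, 434.0 kg product B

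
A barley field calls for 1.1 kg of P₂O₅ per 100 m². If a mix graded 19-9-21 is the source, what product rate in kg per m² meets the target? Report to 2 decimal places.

0.12 kg of product per sq m

Product per 100 m² = 1.1 / 9% = 12.2222 kg.
Convert to per m²: 12.2222 × 0.01 = 0.122222 kg.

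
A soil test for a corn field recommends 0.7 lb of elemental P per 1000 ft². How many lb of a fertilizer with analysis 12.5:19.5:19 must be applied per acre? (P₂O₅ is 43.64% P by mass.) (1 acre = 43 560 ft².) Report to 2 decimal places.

As P₂O₅: 0.7 / 0.4364 = 1.60403 lb per 1000 ft².
Product per 1000 ft² = 1.60403 / 19.5% = 8.22581 lb.
Convert to per acre: 8.22581 × 43.56 = 358.316 lb.

358.32 lb of product per acre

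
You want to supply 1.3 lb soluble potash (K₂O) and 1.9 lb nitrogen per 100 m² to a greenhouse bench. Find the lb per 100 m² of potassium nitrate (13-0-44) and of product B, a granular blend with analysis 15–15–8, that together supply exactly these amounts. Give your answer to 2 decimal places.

Let a = lb of potassium nitrate, b = lb of product B (per 100 m²).
K₂O: 0.44·a + 0.08·b = 1.3
N: 0.13·a + 0.15·b = 1.9
From row1: a = (1.3 − 0.08·b) / 0.44.
Into row2: 0.13·(1.3 − 0.08·b)/0.44 + 0.15·b = 1.9 → b = 11.9964, a = 0.773381.

0.77 lb potassium nitrate, 12.00 lb product B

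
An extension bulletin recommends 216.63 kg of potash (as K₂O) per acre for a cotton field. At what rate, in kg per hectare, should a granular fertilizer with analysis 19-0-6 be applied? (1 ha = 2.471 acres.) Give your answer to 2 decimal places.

8921.55 kg of product per hectare

Product per acre = 216.63 / 6% = 3610.5 kg.
Convert to per hectare: 3610.5 × 2.471 = 8921.546 kg.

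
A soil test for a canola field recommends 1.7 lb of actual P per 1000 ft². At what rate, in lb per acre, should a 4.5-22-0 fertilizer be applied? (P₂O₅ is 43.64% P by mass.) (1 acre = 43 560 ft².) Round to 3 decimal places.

As P₂O₅: 1.7 / 0.4364 = 3.89551 lb per 1000 ft².
Product per 1000 ft² = 3.89551 / 22% = 17.7069 lb.
Convert to per acre: 17.7069 × 43.56 = 771.3107 lb.

771.311 lb of product per acre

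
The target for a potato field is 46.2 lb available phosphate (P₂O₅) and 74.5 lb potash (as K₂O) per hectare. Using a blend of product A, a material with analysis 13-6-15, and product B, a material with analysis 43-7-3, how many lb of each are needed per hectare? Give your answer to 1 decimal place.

Per-hectare balance (a = product A, b = product B):
P₂O₅: 0.06·a + 0.07·b = 46.2
K₂O: 0.15·a + 0.03·b = 74.5
Solving simultaneously: a = 440.115, b = 282.759.

440.1 lb product A, 282.8 lb product B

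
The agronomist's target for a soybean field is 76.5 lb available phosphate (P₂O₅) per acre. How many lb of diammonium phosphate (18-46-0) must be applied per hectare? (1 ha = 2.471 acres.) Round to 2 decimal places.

410.94 lb of product per hectare

Product per acre = 76.5 / 46% = 166.304 lb.
Convert to per hectare: 166.304 × 2.471 = 410.938 lb.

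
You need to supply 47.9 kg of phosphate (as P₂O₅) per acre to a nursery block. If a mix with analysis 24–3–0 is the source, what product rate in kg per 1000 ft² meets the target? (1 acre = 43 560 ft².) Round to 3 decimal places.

Product per acre = 47.9 / 3% = 1596.67 kg.
Convert to per 1000 ft²: 1596.67 × 0.0229568 = 36.6544 kg.

36.654 kg of product per thousand sq ft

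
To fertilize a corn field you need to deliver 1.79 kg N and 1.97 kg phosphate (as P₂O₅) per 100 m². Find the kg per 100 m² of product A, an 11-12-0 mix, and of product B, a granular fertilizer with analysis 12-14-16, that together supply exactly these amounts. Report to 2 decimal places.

Let a = kg of product A, b = kg of product B (per 100 m²).
N: 0.11·a + 0.12·b = 1.79
P₂O₅: 0.12·a + 0.14·b = 1.97
From row1: a = (1.79 − 0.12·b) / 0.11.
Into row2: 0.12·(1.79 − 0.12·b)/0.11 + 0.14·b = 1.97 → b = 1.9, a = 14.2.

14.20 kg product A, 1.90 kg product B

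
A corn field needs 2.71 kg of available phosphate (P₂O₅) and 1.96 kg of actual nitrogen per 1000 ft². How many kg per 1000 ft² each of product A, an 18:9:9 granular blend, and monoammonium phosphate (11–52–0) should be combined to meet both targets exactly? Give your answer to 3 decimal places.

Let a = kg of product A, b = kg of monoammonium phosphate (per 1000 ft²).
P₂O₅: 0.09·a + 0.52·b = 2.71
N: 0.18·a + 0.11·b = 1.96
Eliminate a: (row1) − 0.09/0.18·(row2) → 0.465·b = 1.73, so b = 3.72043.
Back-substitute: a = (2.71 − 0.52·3.72043) / 0.09 = 8.61529.

8.615 kg product A, 3.720 kg monoammonium phosphate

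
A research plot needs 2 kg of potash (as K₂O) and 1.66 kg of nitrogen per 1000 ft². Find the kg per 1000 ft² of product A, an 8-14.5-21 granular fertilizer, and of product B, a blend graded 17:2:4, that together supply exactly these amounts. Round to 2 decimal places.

8.42 kg product A, 5.80 kg product B

Let a = kg of product A, b = kg of product B (per 1000 ft²).
K₂O: 0.21·a + 0.04·b = 2
N: 0.08·a + 0.17·b = 1.66
From row1: a = (2 − 0.04·b) / 0.21.
Into row2: 0.08·(2 − 0.04·b)/0.21 + 0.17·b = 1.66 → b = 5.80308, a = 8.41846.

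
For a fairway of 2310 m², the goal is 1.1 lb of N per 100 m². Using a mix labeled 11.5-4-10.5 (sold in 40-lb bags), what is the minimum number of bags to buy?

Product per 100 m² = 1.1 / 11.5% = 9.56522 lb.
Total product = 9.56522 × 2310 / 100 = 220.957 lb.
Bags = ⌈220.957 / 40⌉ = 6.

6 bags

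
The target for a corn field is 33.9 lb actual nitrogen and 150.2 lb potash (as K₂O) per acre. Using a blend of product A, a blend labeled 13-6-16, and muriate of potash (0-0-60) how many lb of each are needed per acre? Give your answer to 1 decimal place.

260.8 lb product A, 180.8 lb muriate of potash

With a, b = lb per acre of product A and muriate of potash:
N: 0.13·a + 0·b = 33.9
K₂O: 0.16·a + 0.6·b = 150.2
From row1: a = (33.9 − 0·b) / 0.13.
Into row2: 0.16·(33.9 − 0·b)/0.13 + 0.6·b = 150.2 → b = 180.795, a = 260.769.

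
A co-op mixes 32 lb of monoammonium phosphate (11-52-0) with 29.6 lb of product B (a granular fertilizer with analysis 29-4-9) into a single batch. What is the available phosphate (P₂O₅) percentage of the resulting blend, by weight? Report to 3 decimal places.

Total mass = 32 + 29.6 = 61.6 lb.
P₂O₅ mass = 52%×32 + 4%×29.6 = 17.824 lb.
% P₂O₅ = 17.824 / 61.6 = 28.9351%.

28.935% P₂O₅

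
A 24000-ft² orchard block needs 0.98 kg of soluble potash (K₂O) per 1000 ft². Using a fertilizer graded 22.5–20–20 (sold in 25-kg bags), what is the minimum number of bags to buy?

Product per 1000 ft² = 0.98 / 20% = 4.9 kg.
Total product = 4.9 × 24000 / 1000 = 117.6 kg.
Bags = ⌈117.6 / 25⌉ = 5.

5 bags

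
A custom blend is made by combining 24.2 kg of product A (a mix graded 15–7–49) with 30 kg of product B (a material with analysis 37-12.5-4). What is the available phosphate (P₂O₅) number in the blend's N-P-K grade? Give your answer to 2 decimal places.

10.04% P₂O₅

Total mass = 24.2 + 30 = 54.2 kg.
P₂O₅ mass = 7%×24.2 + 12.5%×30 = 5.444 kg.
% P₂O₅ = 5.444 / 54.2 = 10.0443%.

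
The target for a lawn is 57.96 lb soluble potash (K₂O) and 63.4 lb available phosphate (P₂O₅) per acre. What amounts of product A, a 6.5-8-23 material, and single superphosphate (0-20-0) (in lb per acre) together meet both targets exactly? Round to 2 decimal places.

252.00 lb product A, 216.20 lb single superphosphate

With a, b = lb per acre of product A and single superphosphate:
K₂O: 0.23·a + 0·b = 57.96
P₂O₅: 0.08·a + 0.2·b = 63.4
Eliminate a: (row1) − 0.23/0.08·(row2) → -0.575·b = -124.315, so b = 216.2.
Back-substitute: a = (57.96 − 0·216.2) / 0.23 = 252.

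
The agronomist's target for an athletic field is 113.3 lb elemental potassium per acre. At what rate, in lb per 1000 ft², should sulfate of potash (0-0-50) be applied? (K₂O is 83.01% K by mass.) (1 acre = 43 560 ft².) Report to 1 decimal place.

6.3 lb of product per thousand sq ft

As K₂O: 113.3 / 0.8301 = 136.49 lb per acre.
Product per acre = 136.49 / 50% = 272.979 lb.
Convert to per 1000 ft²: 272.979 × 0.0229568 = 6.26674 lb.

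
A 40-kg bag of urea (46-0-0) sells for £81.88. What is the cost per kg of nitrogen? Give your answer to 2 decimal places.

N in bag = 40 × 46% = 18.4 kg.
Cost per kg N = £81.88 / 18.4 = £4.4500.

£4.45 per kg N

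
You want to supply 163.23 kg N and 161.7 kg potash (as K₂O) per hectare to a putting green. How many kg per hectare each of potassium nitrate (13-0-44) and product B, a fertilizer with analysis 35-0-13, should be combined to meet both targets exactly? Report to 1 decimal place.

Let a = kg of potassium nitrate, b = kg of product B (per hectare).
N: 0.13·a + 0.35·b = 163.23
K₂O: 0.44·a + 0.13·b = 161.7
Solving simultaneously: a = 258.024, b = 370.534.

258.0 kg potassium nitrate, 370.5 kg product B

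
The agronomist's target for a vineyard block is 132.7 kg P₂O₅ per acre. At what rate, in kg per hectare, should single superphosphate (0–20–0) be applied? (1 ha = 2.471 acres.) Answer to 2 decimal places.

1639.51 kg of product per hectare

Product per acre = 132.7 / 20% = 663.5 kg.
Convert to per hectare: 663.5 × 2.471 = 1639.508 kg.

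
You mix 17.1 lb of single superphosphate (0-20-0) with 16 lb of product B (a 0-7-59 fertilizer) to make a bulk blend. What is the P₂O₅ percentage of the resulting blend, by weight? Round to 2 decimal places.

13.72% P₂O₅

Total mass = 17.1 + 16 = 33.1 lb.
P₂O₅ mass = 20%×17.1 + 7%×16 = 4.54 lb.
% P₂O₅ = 4.54 / 33.1 = 13.716%.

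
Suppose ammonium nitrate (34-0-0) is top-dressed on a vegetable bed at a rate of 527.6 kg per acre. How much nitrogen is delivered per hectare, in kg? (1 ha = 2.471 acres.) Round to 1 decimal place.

nitrogen per acre = 527.6 × 34% = 179.384 kg.
Convert to per hectare: 179.384 × 2.471 = 443.258 kg.

443.3 kg N per hectare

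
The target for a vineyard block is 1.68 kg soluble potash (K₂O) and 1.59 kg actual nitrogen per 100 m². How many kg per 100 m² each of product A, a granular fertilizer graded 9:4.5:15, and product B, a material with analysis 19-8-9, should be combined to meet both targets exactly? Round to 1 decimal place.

Per-100 m² balance (a = product A, b = product B):
K₂O: 0.15·a + 0.09·b = 1.68
N: 0.09·a + 0.19·b = 1.59
Eliminate b: (row1) − 0.09/0.19·(row2) → 0.107368·a = 0.926842, so a = 8.63235.
Then b = (1.59 − 0.09·8.63235) / 0.19 = 4.27941.

8.6 kg product A, 4.3 kg product B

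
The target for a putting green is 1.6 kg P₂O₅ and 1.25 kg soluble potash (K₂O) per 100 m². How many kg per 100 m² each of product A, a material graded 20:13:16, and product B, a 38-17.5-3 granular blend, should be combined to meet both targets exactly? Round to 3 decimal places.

Per-100 m² balance (a = product A, b = product B):
P₂O₅: 0.13·a + 0.175·b = 1.6
K₂O: 0.16·a + 0.03·b = 1.25
From row1: a = (1.6 − 0.175·b) / 0.13.
Into row2: 0.16·(1.6 − 0.175·b)/0.13 + 0.03·b = 1.25 → b = 3.87967, a = 7.08506.

7.085 kg product A, 3.880 kg product B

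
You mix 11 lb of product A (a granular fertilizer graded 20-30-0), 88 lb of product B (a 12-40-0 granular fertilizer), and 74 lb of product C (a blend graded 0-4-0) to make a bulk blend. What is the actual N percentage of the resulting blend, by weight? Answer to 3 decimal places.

Total mass = 11 + 88 + 74 = 173 lb.
N mass = 20%×11 + 12%×88 + 0%×74 = 12.76 lb.
% N = 12.76 / 173 = 7.37572%.

7.376% N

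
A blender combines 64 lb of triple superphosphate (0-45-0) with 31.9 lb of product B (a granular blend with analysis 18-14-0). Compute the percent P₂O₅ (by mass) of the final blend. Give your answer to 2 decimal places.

Total mass = 64 + 31.9 = 95.9 lb.
P₂O₅ mass = 45%×64 + 14%×31.9 = 33.266 lb.
% P₂O₅ = 33.266 / 95.9 = 34.6882%.

34.69% P₂O₅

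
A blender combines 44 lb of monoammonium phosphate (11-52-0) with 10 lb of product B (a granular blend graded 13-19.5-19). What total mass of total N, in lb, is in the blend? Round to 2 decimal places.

6.14 lb N

N mass = 11%×44 + 13%×10 = 6.14 lb.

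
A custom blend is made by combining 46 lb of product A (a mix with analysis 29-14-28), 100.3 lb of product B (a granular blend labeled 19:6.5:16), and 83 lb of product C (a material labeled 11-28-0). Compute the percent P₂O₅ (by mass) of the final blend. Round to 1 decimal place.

Total mass = 46 + 100.3 + 83 = 229.3 lb.
P₂O₅ mass = 14%×46 + 6.5%×100.3 + 28%×83 = 36.1995 lb.
% P₂O₅ = 36.1995 / 229.3 = 15.787%.

15.8% P₂O₅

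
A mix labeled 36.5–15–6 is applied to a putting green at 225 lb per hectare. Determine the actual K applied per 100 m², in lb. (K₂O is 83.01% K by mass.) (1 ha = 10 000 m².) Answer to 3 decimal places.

0.112 lb K per hundred sq m

K₂O per hectare = 225 × 6% = 13.5 lb.
Elemental K = 13.5 × 0.8301 = 11.2063 lb per hectare.
Convert to per 100 m²: 11.2063 × 0.01 = 0.112063 lb.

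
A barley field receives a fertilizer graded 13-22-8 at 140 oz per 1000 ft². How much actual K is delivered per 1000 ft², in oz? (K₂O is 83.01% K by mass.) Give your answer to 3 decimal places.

K₂O per 1000 ft² = 140 × 8% = 11.2 oz.
Elemental K = 11.2 × 0.8301 = 9.29712 oz per 1000 ft².

9.297 oz K per thousand sq ft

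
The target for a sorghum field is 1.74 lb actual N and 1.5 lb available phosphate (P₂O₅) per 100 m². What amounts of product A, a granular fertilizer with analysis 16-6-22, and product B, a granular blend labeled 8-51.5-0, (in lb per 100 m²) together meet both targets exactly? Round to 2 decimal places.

10.00 lb product A, 1.75 lb product B

Per-100 m² balance (a = product A, b = product B):
N: 0.16·a + 0.08·b = 1.74
P₂O₅: 0.06·a + 0.515·b = 1.5
From row1: a = (1.74 − 0.08·b) / 0.16.
Into row2: 0.06·(1.74 − 0.08·b)/0.16 + 0.515·b = 1.5 → b = 1.74742, a = 10.0013.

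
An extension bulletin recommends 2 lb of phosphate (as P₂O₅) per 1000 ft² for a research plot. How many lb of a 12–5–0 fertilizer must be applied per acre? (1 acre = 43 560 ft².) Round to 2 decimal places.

Product per 1000 ft² = 2 / 5% = 40 lb.
Convert to per acre: 40 × 43.56 = 1742.4 lb.

1742.40 lb of product per acre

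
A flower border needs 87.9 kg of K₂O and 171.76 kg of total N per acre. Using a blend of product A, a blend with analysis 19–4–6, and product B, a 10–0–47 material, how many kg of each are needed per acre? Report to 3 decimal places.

With a, b = kg per acre of product A and product B:
K₂O: 0.06·a + 0.47·b = 87.9
N: 0.19·a + 0.1·b = 171.76
Solving simultaneously: a = 863.5918, b = 76.7755.

863.592 kg product A, 76.776 kg product B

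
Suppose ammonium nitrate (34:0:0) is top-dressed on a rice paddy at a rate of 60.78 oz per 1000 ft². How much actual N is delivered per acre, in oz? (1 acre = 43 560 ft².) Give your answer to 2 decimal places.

900.18 oz N per acre

nitrogen per 1000 ft² = 60.78 × 34% = 20.6652 oz.
Convert to per acre: 20.6652 × 43.56 = 900.176 oz.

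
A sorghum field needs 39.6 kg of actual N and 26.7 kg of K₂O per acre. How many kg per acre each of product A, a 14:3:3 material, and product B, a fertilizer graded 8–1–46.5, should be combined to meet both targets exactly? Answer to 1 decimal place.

Per-acre balance (a = product A, b = product B):
N: 0.14·a + 0.08·b = 39.6
K₂O: 0.03·a + 0.465·b = 26.7
Solving simultaneously: a = 259.617, b = 40.6699.

259.6 kg product A, 40.7 kg product B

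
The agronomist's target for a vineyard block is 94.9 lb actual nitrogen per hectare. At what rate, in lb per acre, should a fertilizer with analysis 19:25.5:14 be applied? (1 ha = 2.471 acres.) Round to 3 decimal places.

202.134 lb of product per acre

Product per hectare = 94.9 / 19% = 499.474 lb.
Convert to per acre: 499.474 × 0.404694 = 202.1342 lb.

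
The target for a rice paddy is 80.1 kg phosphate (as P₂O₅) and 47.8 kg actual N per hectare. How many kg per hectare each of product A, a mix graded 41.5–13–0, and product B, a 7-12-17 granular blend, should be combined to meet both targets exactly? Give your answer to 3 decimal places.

With a, b = kg per hectare of product A and product B:
P₂O₅: 0.13·a + 0.12·b = 80.1
N: 0.415·a + 0.07·b = 47.8
Eliminate a: (row1) − 0.13/0.415·(row2) → 0.0980723·b = 65.1265, so b = 664.0663.
Back-substitute: a = (80.1 − 0.12·664.0663) / 0.13 = 3.16953.

3.170 kg product A, 664.066 kg product B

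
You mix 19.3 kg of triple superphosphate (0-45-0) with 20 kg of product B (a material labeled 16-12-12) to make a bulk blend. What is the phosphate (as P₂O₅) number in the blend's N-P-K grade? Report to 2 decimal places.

28.21% P₂O₅

Total mass = 19.3 + 20 = 39.3 kg.
P₂O₅ mass = 45%×19.3 + 12%×20 = 11.085 kg.
% P₂O₅ = 11.085 / 39.3 = 28.2061%.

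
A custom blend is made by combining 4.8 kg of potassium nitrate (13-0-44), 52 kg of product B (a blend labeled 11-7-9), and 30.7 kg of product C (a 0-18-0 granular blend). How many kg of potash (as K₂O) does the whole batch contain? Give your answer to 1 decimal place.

K₂O mass = 44%×4.8 + 9%×52 + 0%×30.7 = 6.792 kg.

6.8 kg K₂O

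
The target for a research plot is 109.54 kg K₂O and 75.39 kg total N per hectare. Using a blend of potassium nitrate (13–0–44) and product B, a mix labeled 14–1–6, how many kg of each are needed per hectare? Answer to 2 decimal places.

200.97 kg potassium nitrate, 351.88 kg product B

With a, b = kg per hectare of potassium nitrate and product B:
K₂O: 0.44·a + 0.06·b = 109.54
N: 0.13·a + 0.14·b = 75.39
From row1: a = (109.54 − 0.06·b) / 0.44.
Into row2: 0.13·(109.54 − 0.06·b)/0.44 + 0.14·b = 75.39 → b = 351.8848, a = 200.9703.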